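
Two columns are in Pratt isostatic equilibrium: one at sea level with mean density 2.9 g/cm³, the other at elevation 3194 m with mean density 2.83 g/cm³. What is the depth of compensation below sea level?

ρ_ref D = ρ (D + h) → D (ρ_ref − ρ) = ρ h.
D = ρ h/(ρ_ref − ρ) = 2.83 × 3194 m/(2.9 − 2.83) = 129000 m.

129000 m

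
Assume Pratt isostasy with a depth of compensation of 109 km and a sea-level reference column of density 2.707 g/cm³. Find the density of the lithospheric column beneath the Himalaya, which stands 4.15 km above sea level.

2.61 g/cm³

Pratt balance: ρ_ref D = ρ (D + h).
ρ = ρ_ref D/(D + h) = 2.707 × 109 km/(109 km + 4.15 km) = 2.61 g/cm³.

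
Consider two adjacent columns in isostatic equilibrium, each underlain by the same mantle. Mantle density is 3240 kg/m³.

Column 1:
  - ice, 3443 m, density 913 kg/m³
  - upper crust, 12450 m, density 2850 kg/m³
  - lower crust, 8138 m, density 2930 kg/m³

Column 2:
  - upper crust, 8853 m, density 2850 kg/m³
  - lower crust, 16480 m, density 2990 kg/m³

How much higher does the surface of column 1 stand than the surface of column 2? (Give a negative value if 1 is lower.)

For any compensation level in the mantle, the mantle terms cancel and isostasy reduces to e = (Σt_1 − Σt_2) − (Σ(ρt)_1 − Σ(ρt)_2) / ρ_m.
Σt_1 = 24031 m; Σt_2 = 25333 m; Σ(ρt)_1 = 62470299; Σ(ρt)_2 = 74506250 (in m·kg/m³).
e = (24031 − 25333) − (62470299 − 74506250) / 3240 = 2410 m.

2410 m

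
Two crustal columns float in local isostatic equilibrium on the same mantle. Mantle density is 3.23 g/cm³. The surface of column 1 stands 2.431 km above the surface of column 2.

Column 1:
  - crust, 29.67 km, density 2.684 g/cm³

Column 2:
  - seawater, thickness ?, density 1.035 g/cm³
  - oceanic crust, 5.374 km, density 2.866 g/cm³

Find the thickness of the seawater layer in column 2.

2.91 km

Take the compensation level at the base of the deeper column (depth z_c below the surface of column 1) and equate Σ ρ_i t_i down to z_c; mantle fills any gap and the z_c terms cancel.
Column 1: 29.67×2.684 + (z_c − 29.67)×3.23
Column 2: 2.431×0 + x×1.035 + 5.374×2.866 + (z_c − 2.431 − 5.374 − x)×3.23
The z_c×3.23 term appears on both sides and cancels. Collect the known terms of each column as K = Σ(ρt)_known − 3.23 × (depth of known layers): K_1 = 79.63428 − 3.23×29.67 = −16.19982; K_2 = 15.401884 − 3.23×(2.431 + 5.374) = −9.808266.
Balance: K_1 = K_2 − x×(3.23 − 1.035), so x = (K_2 − K_1)/(3.23 − 1.035) = 6.39155/2.195 = 2.91 km.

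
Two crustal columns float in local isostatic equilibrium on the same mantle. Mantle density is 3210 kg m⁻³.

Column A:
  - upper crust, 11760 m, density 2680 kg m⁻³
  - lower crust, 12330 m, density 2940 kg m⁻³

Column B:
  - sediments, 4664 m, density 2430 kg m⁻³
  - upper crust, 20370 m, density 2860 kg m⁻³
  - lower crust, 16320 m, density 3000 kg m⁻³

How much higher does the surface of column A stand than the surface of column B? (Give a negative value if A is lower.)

For any compensation level in the mantle, the mantle terms cancel and isostasy reduces to e = (Σt_A − Σt_B) − (Σ(ρt)_A − Σ(ρt)_B) / ρ_m.
Σt_A = 24090 m; Σt_B = 41354 m; Σ(ρt)_A = 67767000; Σ(ρt)_B = 118551720 (in m·kg m⁻³).
e = (24090 − 41354) − (67767000 − 118551720) / 3210 = −1440 m.

−1440 m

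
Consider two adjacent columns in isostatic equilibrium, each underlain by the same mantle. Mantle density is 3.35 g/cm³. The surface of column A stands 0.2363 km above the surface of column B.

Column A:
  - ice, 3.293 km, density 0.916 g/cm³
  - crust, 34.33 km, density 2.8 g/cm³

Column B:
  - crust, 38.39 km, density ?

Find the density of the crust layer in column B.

2.67 g/cm³

Take the compensation level at the base of the deeper column (depth z_c below the surface of column A) and equate Σ ρ_i t_i down to z_c; mantle fills any gap and the z_c terms cancel.
Column A: 3.293×0.916 + 34.33×2.8 + (z_c − 37.623)×3.35
Column B: 0.2363×0 + 38.39×ρ + (z_c − 0.2363 − 38.39)×3.35
The z_c×3.35 term appears on both sides and cancels. Collect the known terms of each column as K = Σ(ρt)_known − 3.35 × (depth of known layers): K_A = 99.140388 − 3.35×37.623 = −26.896662; K_B = 0 − 3.35×(0.2363 + 38.39) = −129.398105.
Balance: K_A = K_B + 38.39×ρ, so ρ = (K_A − K_B)/38.39 = 102.501/38.39 = 2.67 g/cm³.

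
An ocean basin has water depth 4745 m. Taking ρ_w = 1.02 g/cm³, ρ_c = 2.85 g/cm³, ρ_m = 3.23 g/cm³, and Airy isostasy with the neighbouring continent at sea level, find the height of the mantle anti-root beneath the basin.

Equating mass per unit area of the two columns: replacing crust with seawater at the top is compensated by replacing crust with mantle at the base: d (ρ_c − ρ_w) = a (ρ_m − ρ_c).
a = d (ρ_c − ρ_w)/(ρ_m − ρ_c) = 4745 m × 1.83/0.38 = 22900 m.

22900 m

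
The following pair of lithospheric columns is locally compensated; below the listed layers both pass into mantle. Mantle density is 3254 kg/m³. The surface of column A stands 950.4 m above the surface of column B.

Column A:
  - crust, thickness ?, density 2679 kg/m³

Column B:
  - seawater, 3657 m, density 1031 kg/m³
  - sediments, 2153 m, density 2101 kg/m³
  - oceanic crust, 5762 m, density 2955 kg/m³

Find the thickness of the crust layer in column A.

Take the compensation level at the base of the deeper column (depth z_c below the surface of column A) and equate Σ ρ_i t_i down to z_c; mantle fills any gap and the z_c terms cancel.
Column A: x×2679 + (z_c − 0 − x)×3254
Column B: 950.4×0 + 3657×1031 + 2153×2101 + 5762×2955 + (z_c − 950.4 − 11572)×3254
The z_c×3254 term appears on both sides and cancels. Collect the known terms of each column as K = Σ(ρt)_known − 3254 × (depth of known layers): K_A = 0 − 3254×0 = 0; K_B = 25320530 − 3254×(950.4 + 11572) = −15427359.6.
Balance: K_A − x×(3254 − 2679) = K_B, so x = (K_A − K_B)/(3254 − 2679) = 15427400/575 = 26800 m.

26800 m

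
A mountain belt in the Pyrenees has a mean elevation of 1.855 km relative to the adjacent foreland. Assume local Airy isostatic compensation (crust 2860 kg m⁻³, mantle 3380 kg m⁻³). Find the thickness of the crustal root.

10.2 km

By Archimedes' principle applied to the lithosphere: the weight of the topography is balanced by the buoyancy of the root, ρ_c h = (ρ_m − ρ_c) r.
r = h · ρ_c / (ρ_m − ρ_c) = 1.855 km × 2860 / (3380 − 2860) = 10.2 km.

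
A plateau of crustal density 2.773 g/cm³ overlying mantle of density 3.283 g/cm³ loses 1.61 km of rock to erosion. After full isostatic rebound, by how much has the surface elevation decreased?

0.25 km

Rebound u = e ρ_c/ρ_m = 1.61 km × 2.773/3.283 = 1.36 km.
Net surface drop = e − u = 1.61 km − 1.36 km = e (ρ_m − ρ_c)/ρ_m = 0.25 km.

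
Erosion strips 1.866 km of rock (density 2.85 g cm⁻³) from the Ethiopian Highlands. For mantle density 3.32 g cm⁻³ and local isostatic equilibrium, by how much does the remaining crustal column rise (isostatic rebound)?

1.6 km

Unloading: uplift u = e ρ_c/ρ_m = 1.866 km × 2.85/3.32 = 1.6 km.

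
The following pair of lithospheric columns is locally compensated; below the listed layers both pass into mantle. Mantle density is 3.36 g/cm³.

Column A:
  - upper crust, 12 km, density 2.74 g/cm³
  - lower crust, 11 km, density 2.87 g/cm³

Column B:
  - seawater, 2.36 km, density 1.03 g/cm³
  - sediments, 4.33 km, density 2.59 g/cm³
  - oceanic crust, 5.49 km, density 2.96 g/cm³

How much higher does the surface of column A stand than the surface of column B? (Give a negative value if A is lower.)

For any compensation level in the mantle, the mantle terms cancel and isostasy reduces to e = (Σt_A − Σt_B) − (Σ(ρt)_A − Σ(ρt)_B) / ρ_m.
Σt_A = 23 km; Σt_B = 12.18 km; Σ(ρt)_A = 64.45; Σ(ρt)_B = 29.8959 (in km·g/cm³).
e = (23 − 12.18) − (64.45 − 29.8959) / 3.36 = 0.536 km.

0.536 km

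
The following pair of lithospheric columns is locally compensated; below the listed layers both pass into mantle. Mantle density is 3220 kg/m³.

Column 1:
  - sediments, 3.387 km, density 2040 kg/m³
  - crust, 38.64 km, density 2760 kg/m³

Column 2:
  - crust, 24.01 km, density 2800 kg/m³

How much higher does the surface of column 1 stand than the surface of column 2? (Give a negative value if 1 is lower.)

For any compensation level in the mantle, the mantle terms cancel and isostasy reduces to e = (Σt_1 − Σt_2) − (Σ(ρt)_1 − Σ(ρt)_2) / ρ_m.
Σt_1 = 42.027 km; Σt_2 = 24.01 km; Σ(ρt)_1 = 113555.88; Σ(ρt)_2 = 67228 (in km·kg/m³).
e = (42.027 − 24.01) − (113555.88 − 67228) / 3220 = 3.63 km.

3.63 km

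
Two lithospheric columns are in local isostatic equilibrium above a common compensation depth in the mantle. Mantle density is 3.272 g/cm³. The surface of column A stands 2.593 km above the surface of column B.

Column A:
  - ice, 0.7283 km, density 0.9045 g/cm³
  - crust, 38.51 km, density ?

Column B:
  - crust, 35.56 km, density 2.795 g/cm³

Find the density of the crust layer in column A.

Take the compensation level at the base of the deeper column (depth z_c below the surface of column A) and equate Σ ρ_i t_i down to z_c; mantle fills any gap and the z_c terms cancel.
Column A: 0.7283×0.9045 + 38.51×ρ + (z_c − 39.2383)×3.272
Column B: 2.593×0 + 35.56×2.795 + (z_c − 2.593 − 35.56)×3.272
The z_c×3.272 term appears on both sides and cancels. Collect the known terms of each column as K = Σ(ρt)_known − 3.272 × (depth of known layers): K_A = 0.65874735 − 3.272×39.2383 = −127.72897; K_B = 99.3902 − 3.272×(2.593 + 35.56) = −25.446416.
Balance: K_A + 38.51×ρ = K_B, so ρ = (K_B − K_A)/38.51 = 102.283/38.51 = 2.66 g/cm³.

2.66 g/cm³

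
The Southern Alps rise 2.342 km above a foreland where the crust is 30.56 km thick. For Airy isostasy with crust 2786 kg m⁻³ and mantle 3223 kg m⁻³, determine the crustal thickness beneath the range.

47.8 km

Root depth r = h ρ_c / (ρ_m − ρ_c) = 2.342 km × 2786 / 437 = 14.93 km.
Total thickness = T + h + r = 30.56 km + 2.342 km + 14.93 km = 47.8 km.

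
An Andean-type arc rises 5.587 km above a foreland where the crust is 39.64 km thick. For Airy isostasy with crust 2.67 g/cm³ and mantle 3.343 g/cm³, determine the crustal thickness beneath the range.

Root depth r = h ρ_c / (ρ_m − ρ_c) = 5.587 km × 2.67 / 0.673 = 22.17 km.
Total thickness = T + h + r = 39.64 km + 5.587 km + 22.17 km = 67.4 km.

67.4 km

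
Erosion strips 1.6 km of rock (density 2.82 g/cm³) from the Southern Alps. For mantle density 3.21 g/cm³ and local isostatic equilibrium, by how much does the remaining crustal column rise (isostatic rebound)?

1.41 km

Unloading: uplift u = e ρ_c/ρ_m = 1.6 km × 2.82/3.21 = 1.41 km.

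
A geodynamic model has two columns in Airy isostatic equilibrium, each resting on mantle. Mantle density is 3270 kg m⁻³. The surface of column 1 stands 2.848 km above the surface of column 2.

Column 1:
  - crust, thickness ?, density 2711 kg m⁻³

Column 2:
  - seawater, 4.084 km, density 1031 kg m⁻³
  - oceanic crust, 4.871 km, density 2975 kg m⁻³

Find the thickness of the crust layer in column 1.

Take the compensation level at the base of the deeper column (depth z_c below the surface of column 1) and equate Σ ρ_i t_i down to z_c; mantle fills any gap and the z_c terms cancel.
Column 1: x×2711 + (z_c − 0 − x)×3270
Column 2: 2.848×0 + 4.084×1031 + 4.871×2975 + (z_c − 2.848 − 8.955)×3270
The z_c×3270 term appears on both sides and cancels. Collect the known terms of each column as K = Σ(ρt)_known − 3270 × (depth of known layers): K_1 = 0 − 3270×0 = 0; K_2 = 18701.829 − 3270×(2.848 + 8.955) = −19893.981.
Balance: K_1 − x×(3270 − 2711) = K_2, so x = (K_1 − K_2)/(3270 − 2711) = 19894/559 = 35.6 km.

35.6 km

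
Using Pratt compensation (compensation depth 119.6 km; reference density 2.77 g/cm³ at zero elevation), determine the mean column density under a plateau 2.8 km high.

Pratt balance: ρ_ref D = ρ (D + h).
ρ = ρ_ref D/(D + h) = 2.77 × 119.6 km/(119.6 km + 2.8 km) = 2.71 g/cm³.

2.71 g/cm³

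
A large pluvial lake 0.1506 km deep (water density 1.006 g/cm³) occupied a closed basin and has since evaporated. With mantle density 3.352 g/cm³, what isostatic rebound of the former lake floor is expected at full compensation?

0.0452 km

u = d ρ_w/ρ_m = 0.1506 km × 1.006/3.352 = 0.0452 km.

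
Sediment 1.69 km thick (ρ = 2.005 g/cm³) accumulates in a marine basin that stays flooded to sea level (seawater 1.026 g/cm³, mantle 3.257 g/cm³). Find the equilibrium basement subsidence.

0.742 km

Submarine loading: the sediment displaces seawater, and the subsidence is in turn flooded, so s (ρ_m − ρ_w) = t (ρ_sed − ρ_w).
s = 1.69 km × (2.005 − 1.026) / (3.257 − 1.026) = 0.742 km.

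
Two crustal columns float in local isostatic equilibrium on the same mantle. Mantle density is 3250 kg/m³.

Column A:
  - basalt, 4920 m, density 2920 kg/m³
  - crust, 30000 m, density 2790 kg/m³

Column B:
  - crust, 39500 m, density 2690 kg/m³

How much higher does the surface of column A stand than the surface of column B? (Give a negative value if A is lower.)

−2060 m

For any compensation level in the mantle, the mantle terms cancel and isostasy reduces to e = (Σt_A − Σt_B) − (Σ(ρt)_A − Σ(ρt)_B) / ρ_m.
Σt_A = 34920 m; Σt_B = 39500 m; Σ(ρt)_A = 98066400; Σ(ρt)_B = 106255000 (in m·kg/m³).
e = (34920 − 39500) − (98066400 − 106255000) / 3250 = −2060 m.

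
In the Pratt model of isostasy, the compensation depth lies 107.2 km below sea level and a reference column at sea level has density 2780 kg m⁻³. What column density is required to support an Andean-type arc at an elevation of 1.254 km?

2750 kg m⁻³

Pratt balance: ρ_ref D = ρ (D + h).
ρ = ρ_ref D/(D + h) = 2780 × 107.2 km/(107.2 km + 1.254 km) = 2750 kg m⁻³.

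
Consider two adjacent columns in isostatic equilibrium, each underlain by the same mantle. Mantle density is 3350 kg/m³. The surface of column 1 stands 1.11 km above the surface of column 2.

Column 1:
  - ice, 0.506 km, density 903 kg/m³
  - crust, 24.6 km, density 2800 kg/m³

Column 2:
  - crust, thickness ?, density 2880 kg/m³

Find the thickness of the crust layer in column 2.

Take the compensation level at the base of the deeper column (depth z_c below the surface of column 1) and equate Σ ρ_i t_i down to z_c; mantle fills any gap and the z_c terms cancel.
Column 1: 0.506×903 + 24.6×2800 + (z_c − 25.106)×3350
Column 2: 1.11×0 + x×2880 + (z_c − 1.11 − 0 − x)×3350
The z_c×3350 term appears on both sides and cancels. Collect the known terms of each column as K = Σ(ρt)_known − 3350 × (depth of known layers): K_1 = 69336.918 − 3350×25.106 = −14768.182; K_2 = 0 − 3350×(1.11 + 0) = −3718.5.
Balance: K_1 = K_2 − x×(3350 − 2880), so x = (K_2 − K_1)/(3350 − 2880) = 11049.7/470 = 23.5 km.

23.5 km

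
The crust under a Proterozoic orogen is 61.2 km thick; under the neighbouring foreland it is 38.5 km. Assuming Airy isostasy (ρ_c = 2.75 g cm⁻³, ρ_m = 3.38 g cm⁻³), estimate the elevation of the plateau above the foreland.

Excess crust Δ = 61.2 km − 38.5 km = 22.7 km, split between elevation h and root r with h + r = Δ.
Airy balance ρ_c h = (ρ_m − ρ_c) r gives r = h ρ_c/(ρ_m − ρ_c), so h (1 + ρ_c/(ρ_m − ρ_c)) = Δ, i.e. h = Δ (ρ_m − ρ_c)/ρ_m.
h = 22.7 km × 0.63/3.38 = 4.23 km.

4.23 km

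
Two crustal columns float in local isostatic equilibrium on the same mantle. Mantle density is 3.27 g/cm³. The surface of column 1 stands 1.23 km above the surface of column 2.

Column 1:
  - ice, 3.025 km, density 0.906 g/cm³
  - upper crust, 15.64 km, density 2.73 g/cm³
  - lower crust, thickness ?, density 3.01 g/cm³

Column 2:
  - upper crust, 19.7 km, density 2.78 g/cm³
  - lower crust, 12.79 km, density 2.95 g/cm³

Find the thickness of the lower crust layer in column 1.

Take the compensation level at the base of the deeper column (depth z_c below the surface of column 1) and equate Σ ρ_i t_i down to z_c; mantle fills any gap and the z_c terms cancel.
Column 1: 3.025×0.906 + 15.64×2.73 + x×3.01 + (z_c − 18.665 − x)×3.27
Column 2: 1.23×0 + 19.7×2.78 + 12.79×2.95 + (z_c − 1.23 − 32.49)×3.27
The z_c×3.27 term appears on both sides and cancels. Collect the known terms of each column as K = Σ(ρt)_known − 3.27 × (depth of known layers): K_1 = 45.43785 − 3.27×18.665 = −15.5967; K_2 = 92.4965 − 3.27×(1.23 + 32.49) = −17.7679.
Balance: K_1 − x×(3.27 − 3.01) = K_2, so x = (K_1 − K_2)/(3.27 − 3.01) = 2.1712/0.26 = 8.35 km.

8.35 km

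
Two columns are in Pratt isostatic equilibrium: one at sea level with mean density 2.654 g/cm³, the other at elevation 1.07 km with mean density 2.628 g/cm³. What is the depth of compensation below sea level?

ρ_ref D = ρ (D + h) → D (ρ_ref − ρ) = ρ h.
D = ρ h/(ρ_ref − ρ) = 2.628 × 1.07 km/(2.654 − 2.628) = 108 km.

108 km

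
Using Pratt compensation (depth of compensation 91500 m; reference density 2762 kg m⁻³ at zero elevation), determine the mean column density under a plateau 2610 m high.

Pratt balance: ρ_ref D = ρ (D + h).
ρ = ρ_ref D/(D + h) = 2762 × 91500 m/(91500 m + 2610 m) = 2690 kg m⁻³.

2690 kg m⁻³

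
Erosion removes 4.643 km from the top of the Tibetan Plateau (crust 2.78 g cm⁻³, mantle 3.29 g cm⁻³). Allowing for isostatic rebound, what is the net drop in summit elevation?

0.72 km

Rebound u = e ρ_c/ρ_m = 4.643 km × 2.78/3.29 = 3.923 km.
Net surface drop = e − u = 4.643 km − 3.923 km = e (ρ_m − ρ_c)/ρ_m = 0.72 km.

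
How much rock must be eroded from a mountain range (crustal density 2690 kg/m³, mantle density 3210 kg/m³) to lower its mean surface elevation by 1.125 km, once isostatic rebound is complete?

Net drop Δ = e − u = e − e ρ_c/ρ_m = e (ρ_m − ρ_c)/ρ_m.
e = Δ ρ_m/(ρ_m − ρ_c) = 1.125 km × 3210/520 = 6.94 km.

6.94 km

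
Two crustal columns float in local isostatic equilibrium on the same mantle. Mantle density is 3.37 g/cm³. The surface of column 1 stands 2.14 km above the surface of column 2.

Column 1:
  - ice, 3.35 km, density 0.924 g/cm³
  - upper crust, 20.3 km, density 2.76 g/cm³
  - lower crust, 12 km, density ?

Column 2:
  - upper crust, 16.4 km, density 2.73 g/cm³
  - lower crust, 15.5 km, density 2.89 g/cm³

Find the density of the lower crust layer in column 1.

Take the compensation level at the base of the deeper column (depth z_c below the surface of column 1) and equate Σ ρ_i t_i down to z_c; mantle fills any gap and the z_c terms cancel.
Column 1: 3.35×0.924 + 20.3×2.76 + 12×ρ + (z_c − 35.65)×3.37
Column 2: 2.14×0 + 16.4×2.73 + 15.5×2.89 + (z_c − 2.14 − 31.9)×3.37
The z_c×3.37 term appears on both sides and cancels. Collect the known terms of each column as K = Σ(ρt)_known − 3.37 × (depth of known layers): K_1 = 59.1234 − 3.37×35.65 = −61.0171; K_2 = 89.567 − 3.37×(2.14 + 31.9) = −25.1478.
Balance: K_1 + 12×ρ = K_2, so ρ = (K_2 − K_1)/12 = 35.8693/12 = 2.99 g/cm³.

2.99 g/cm³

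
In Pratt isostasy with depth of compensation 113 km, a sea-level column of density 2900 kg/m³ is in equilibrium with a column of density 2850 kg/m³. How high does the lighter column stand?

1.98 km

ρ_ref D = ρ (D + h) → h = D (ρ_ref − ρ)/ρ.
h = 113 km × (2900 − 2850)/2850 = 1.98 km.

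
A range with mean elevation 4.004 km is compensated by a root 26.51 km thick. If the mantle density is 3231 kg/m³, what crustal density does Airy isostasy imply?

ρ_c h = (ρ_m − ρ_c) r → ρ_c (h + r) = ρ_m r → ρ_c = ρ_m r / (h + r).
ρ_c = 3231 × 26.51 km / (4.004 km + 26.51 km) = 2810 kg/m³.

2810 kg/m³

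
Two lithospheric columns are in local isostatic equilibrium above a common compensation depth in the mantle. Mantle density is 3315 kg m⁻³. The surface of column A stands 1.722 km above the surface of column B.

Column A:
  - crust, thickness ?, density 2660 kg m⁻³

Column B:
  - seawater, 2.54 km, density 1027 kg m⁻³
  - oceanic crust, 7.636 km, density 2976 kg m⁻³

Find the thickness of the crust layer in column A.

Take the compensation level at the base of the deeper column (depth z_c below the surface of column A) and equate Σ ρ_i t_i down to z_c; mantle fills any gap and the z_c terms cancel.
Column A: x×2660 + (z_c − 0 − x)×3315
Column B: 1.722×0 + 2.54×1027 + 7.636×2976 + (z_c − 1.722 − 10.176)×3315
The z_c×3315 term appears on both sides and cancels. Collect the known terms of each column as K = Σ(ρt)_known − 3315 × (depth of known layers): K_A = 0 − 3315×0 = 0; K_B = 25333.316 − 3315×(1.722 + 10.176) = −14108.554.
Balance: K_A − x×(3315 − 2660) = K_B, so x = (K_A − K_B)/(3315 − 2660) = 14108.6/655 = 21.5 km.

21.5 km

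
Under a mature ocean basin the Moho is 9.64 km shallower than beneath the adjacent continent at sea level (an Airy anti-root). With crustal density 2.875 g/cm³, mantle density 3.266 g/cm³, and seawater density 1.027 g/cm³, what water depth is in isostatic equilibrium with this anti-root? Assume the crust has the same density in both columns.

Replacing a thickness d of crust by seawater at the top must be balanced by replacing crust with mantle at the base: d (ρ_c − ρ_w) = a (ρ_m − ρ_c).
d = a (ρ_m − ρ_c)/(ρ_c − ρ_w) = 9.64 km × 0.391/1.848 = 2.04 km.

2.04 km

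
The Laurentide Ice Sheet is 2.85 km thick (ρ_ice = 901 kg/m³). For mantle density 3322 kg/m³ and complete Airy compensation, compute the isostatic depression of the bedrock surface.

0.773 km

Equating mass per unit area of the two columns: the ice load ρ_ice t is balanced by mantle displaced below, ρ_m s.
s = t ρ_ice / ρ_m = 2.85 km × 901/3322 = 0.773 km.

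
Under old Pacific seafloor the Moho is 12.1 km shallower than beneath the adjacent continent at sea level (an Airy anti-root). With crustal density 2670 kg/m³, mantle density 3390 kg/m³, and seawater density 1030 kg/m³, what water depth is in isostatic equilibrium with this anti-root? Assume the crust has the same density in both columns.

Replacing a thickness d of crust by seawater at the top must be balanced by replacing crust with mantle at the base: d (ρ_c − ρ_w) = a (ρ_m − ρ_c).
d = a (ρ_m − ρ_c)/(ρ_c − ρ_w) = 12.1 km × 720/1640 = 5.31 km.

5.31 km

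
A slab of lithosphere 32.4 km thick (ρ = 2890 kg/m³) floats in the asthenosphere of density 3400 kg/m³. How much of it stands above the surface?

Floating equilibrium: submerged depth d = t ρ_obj/ρ_fluid = 32.4 km × 2890/3400 = 27.54 km.
Freeboard = t − d = 32.4 km − 27.54 km = 4.86 km.

4.86 km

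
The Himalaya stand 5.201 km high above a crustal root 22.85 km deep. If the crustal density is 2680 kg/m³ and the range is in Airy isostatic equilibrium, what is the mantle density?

3290 kg/m³

Airy balance: ρ_c h = (ρ_m − ρ_c) r → ρ_m = ρ_c (1 + h/r).
ρ_m = 2680 × (1 + 5.201 km/22.85 km) = 3290 kg/m³.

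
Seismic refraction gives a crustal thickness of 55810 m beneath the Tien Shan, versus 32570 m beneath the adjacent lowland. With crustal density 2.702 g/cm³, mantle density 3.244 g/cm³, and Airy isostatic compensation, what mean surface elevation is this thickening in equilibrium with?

Excess crust Δ = 55810 m − 32570 m = 23240 m, split between elevation h and root r with h + r = Δ.
Airy balance ρ_c h = (ρ_m − ρ_c) r gives r = h ρ_c/(ρ_m − ρ_c), so h (1 + ρ_c/(ρ_m − ρ_c)) = Δ, i.e. h = Δ (ρ_m − ρ_c)/ρ_m.
h = 23240 m × 0.542/3.244 = 3880 m.

3880 m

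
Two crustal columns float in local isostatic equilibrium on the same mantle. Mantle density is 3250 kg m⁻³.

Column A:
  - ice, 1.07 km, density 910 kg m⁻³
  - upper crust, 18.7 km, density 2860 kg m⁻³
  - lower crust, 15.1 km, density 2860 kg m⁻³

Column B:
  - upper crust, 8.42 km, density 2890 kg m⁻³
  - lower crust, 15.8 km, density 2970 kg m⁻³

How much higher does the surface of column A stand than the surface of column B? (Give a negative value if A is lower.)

2.53 km

For any compensation level in the mantle, the mantle terms cancel and isostasy reduces to e = (Σt_A − Σt_B) − (Σ(ρt)_A − Σ(ρt)_B) / ρ_m.
Σt_A = 34.87 km; Σt_B = 24.22 km; Σ(ρt)_A = 97641.7; Σ(ρt)_B = 71259.8 (in km·kg m⁻³).
e = (34.87 − 24.22) − (97641.7 − 71259.8) / 3250 = 2.53 km.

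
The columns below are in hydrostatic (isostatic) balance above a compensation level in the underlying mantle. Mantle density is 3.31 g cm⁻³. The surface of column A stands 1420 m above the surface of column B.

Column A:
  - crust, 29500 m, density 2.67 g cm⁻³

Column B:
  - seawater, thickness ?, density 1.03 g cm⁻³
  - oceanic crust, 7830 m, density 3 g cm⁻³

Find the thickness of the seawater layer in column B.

5150 m

Take the compensation level at the base of the deeper column (depth z_c below the surface of column A) and equate Σ ρ_i t_i down to z_c; mantle fills any gap and the z_c terms cancel.
Column A: 29500×2.67 + (z_c − 29500)×3.31
Column B: 1420×0 + x×1.03 + 7830×3 + (z_c − 1420 − 7830 − x)×3.31
The z_c×3.31 term appears on both sides and cancels. Collect the known terms of each column as K = Σ(ρt)_known − 3.31 × (depth of known layers): K_A = 78765 − 3.31×29500 = −18880; K_B = 23490 − 3.31×(1420 + 7830) = −7127.5.
Balance: K_A = K_B − x×(3.31 − 1.03), so x = (K_B − K_A)/(3.31 − 1.03) = 11752.5/2.28 = 5150 m.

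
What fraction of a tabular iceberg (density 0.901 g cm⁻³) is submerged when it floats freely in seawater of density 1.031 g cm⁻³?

Submerged fraction = ρ_obj/ρ_fluid = 0.901/1.031 = 87.4%.

87.4%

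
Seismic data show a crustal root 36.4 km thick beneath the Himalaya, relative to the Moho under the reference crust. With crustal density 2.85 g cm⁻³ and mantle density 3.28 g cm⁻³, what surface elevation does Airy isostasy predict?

Isostatic balance requires: ρ_c h = (ρ_m − ρ_c) r.
h = r (ρ_m − ρ_c) / ρ_c = 36.4 km × (3.28 − 2.85) / 2.85 = 5.49 km.

5.49 km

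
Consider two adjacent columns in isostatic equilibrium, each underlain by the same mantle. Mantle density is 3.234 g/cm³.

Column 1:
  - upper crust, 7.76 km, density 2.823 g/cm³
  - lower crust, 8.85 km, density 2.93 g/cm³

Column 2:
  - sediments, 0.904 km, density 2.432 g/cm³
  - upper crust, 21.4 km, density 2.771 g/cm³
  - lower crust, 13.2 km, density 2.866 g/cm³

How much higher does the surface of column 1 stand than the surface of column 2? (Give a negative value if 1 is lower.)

For any compensation level in the mantle, the mantle terms cancel and isostasy reduces to e = (Σt_1 − Σt_2) − (Σ(ρt)_1 − Σ(ρt)_2) / ρ_m.
Σt_1 = 16.61 km; Σt_2 = 35.504 km; Σ(ρt)_1 = 47.83698; Σ(ρt)_2 = 99.329128 (in km·g/cm³).
e = (16.61 − 35.504) − (47.83698 − 99.329128) / 3.234 = −2.97 km.

−2.97 km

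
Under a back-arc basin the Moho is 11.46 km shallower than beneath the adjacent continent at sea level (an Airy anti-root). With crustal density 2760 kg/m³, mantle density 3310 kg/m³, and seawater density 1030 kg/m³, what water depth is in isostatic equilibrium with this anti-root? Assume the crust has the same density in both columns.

Replacing a thickness d of crust by seawater at the top must be balanced by replacing crust with mantle at the base: d (ρ_c − ρ_w) = a (ρ_m − ρ_c).
d = a (ρ_m − ρ_c)/(ρ_c − ρ_w) = 11.46 km × 550/1730 = 3.64 km.

3.64 km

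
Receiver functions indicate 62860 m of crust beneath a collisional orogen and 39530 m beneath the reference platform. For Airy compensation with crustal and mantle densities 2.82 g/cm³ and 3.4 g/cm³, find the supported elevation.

Excess crust Δ = 62860 m − 39530 m = 23330 m, split between elevation h and root r with h + r = Δ.
Airy balance ρ_c h = (ρ_m − ρ_c) r gives r = h ρ_c/(ρ_m − ρ_c), so h (1 + ρ_c/(ρ_m − ρ_c)) = Δ, i.e. h = Δ (ρ_m − ρ_c)/ρ_m.
h = 23330 m × 0.58/3.4 = 3980 m.

3980 m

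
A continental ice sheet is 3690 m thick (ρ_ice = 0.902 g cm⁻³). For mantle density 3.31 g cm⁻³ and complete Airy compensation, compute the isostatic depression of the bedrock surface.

1010 m

Isostatic balance requires: the ice load ρ_ice t is balanced by mantle displaced below, ρ_m s.
s = t ρ_ice / ρ_m = 3690 m × 0.902/3.31 = 1010 m.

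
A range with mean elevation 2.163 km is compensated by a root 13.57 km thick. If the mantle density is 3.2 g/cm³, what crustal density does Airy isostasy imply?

2.76 g/cm³

ρ_c h = (ρ_m − ρ_c) r → ρ_c (h + r) = ρ_m r → ρ_c = ρ_m r / (h + r).
ρ_c = 3.2 × 13.57 km / (2.163 km + 13.57 km) = 2.76 g/cm³.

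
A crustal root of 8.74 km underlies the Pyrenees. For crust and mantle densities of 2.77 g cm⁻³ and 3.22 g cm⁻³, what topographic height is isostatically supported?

1.42 km

Balancing pressure at the compensation depth: ρ_c h = (ρ_m − ρ_c) r.
h = r (ρ_m − ρ_c) / ρ_c = 8.74 km × (3.22 − 2.77) / 2.77 = 1.42 km.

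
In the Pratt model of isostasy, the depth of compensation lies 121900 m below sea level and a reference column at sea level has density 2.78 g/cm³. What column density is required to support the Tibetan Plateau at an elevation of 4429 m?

2.68 g/cm³

Pratt balance: ρ_ref D = ρ (D + h).
ρ = ρ_ref D/(D + h) = 2.78 × 121900 m/(121900 m + 4429 m) = 2.68 g/cm³.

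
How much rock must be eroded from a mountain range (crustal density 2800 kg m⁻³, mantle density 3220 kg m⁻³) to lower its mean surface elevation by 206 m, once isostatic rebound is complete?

1580 m

Net drop Δ = e − u = e − e ρ_c/ρ_m = e (ρ_m − ρ_c)/ρ_m.
e = Δ ρ_m/(ρ_m − ρ_c) = 206 m × 3220/420 = 1580 m.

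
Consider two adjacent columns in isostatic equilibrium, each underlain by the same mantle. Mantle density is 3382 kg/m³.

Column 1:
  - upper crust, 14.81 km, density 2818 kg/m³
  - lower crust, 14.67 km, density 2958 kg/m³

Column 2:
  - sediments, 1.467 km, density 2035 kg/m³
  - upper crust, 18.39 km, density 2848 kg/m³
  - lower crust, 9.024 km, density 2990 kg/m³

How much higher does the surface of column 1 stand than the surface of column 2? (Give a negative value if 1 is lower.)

−0.225 km

For any compensation level in the mantle, the mantle terms cancel and isostasy reduces to e = (Σt_1 − Σt_2) − (Σ(ρt)_1 − Σ(ρt)_2) / ρ_m.
Σt_1 = 29.48 km; Σt_2 = 28.881 km; Σ(ρt)_1 = 85128.44; Σ(ρt)_2 = 82341.825 (in km·kg/m³).
e = (29.48 − 28.881) − (85128.44 − 82341.825) / 3382 = −0.225 km.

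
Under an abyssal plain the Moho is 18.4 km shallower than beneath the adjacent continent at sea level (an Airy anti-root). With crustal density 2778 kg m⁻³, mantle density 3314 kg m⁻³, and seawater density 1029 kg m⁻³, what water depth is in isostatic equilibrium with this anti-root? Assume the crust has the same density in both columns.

5.64 km

Replacing a thickness d of crust by seawater at the top must be balanced by replacing crust with mantle at the base: d (ρ_c − ρ_w) = a (ρ_m − ρ_c).
d = a (ρ_m − ρ_c)/(ρ_c − ρ_w) = 18.4 km × 536/1749 = 5.64 km.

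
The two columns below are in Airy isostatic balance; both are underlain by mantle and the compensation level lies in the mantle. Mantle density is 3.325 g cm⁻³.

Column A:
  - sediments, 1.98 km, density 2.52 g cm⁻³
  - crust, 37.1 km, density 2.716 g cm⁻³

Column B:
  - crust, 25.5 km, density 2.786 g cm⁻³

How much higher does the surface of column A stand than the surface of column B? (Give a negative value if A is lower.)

3.14 km

For any compensation level in the mantle, the mantle terms cancel and isostasy reduces to e = (Σt_A − Σt_B) − (Σ(ρt)_A − Σ(ρt)_B) / ρ_m.
Σt_A = 39.08 km; Σt_B = 25.5 km; Σ(ρt)_A = 105.7532; Σ(ρt)_B = 71.043 (in km·g cm⁻³).
e = (39.08 − 25.5) − (105.7532 − 71.043) / 3.325 = 3.14 km.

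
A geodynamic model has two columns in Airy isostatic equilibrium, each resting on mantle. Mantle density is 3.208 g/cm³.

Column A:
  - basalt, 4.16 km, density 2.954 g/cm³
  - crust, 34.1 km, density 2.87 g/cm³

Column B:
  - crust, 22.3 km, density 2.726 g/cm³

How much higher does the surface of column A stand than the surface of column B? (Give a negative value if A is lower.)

For any compensation level in the mantle, the mantle terms cancel and isostasy reduces to e = (Σt_A − Σt_B) − (Σ(ρt)_A − Σ(ρt)_B) / ρ_m.
Σt_A = 38.26 km; Σt_B = 22.3 km; Σ(ρt)_A = 110.15564; Σ(ρt)_B = 60.7898 (in km·g/cm³).
e = (38.26 − 22.3) − (110.15564 − 60.7898) / 3.208 = 0.572 km.

0.572 km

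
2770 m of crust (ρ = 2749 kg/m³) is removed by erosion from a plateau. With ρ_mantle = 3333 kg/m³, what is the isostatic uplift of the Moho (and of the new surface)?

Unloading: uplift u = e ρ_c/ρ_m = 2770 m × 2749/3333 = 2280 m.

2280 m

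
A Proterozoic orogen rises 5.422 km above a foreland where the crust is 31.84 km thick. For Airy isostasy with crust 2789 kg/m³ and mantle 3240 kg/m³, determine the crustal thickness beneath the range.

Root depth r = h ρ_c / (ρ_m − ρ_c) = 5.422 km × 2789 / 451 = 33.53 km.
Total thickness = T + h + r = 31.84 km + 5.422 km + 33.53 km = 70.8 km.

70.8 km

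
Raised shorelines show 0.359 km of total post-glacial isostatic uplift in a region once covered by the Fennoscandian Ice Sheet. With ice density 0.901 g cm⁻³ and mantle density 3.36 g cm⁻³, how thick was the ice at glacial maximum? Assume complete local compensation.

u = t ρ_ice/ρ_m → t = u ρ_m/ρ_ice = 0.359 km × 3.36/0.901 = 1.34 km.

1.34 km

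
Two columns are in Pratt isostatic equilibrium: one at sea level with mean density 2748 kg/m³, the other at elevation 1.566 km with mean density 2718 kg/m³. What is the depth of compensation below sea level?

ρ_ref D = ρ (D + h) → D (ρ_ref − ρ) = ρ h.
D = ρ h/(ρ_ref − ρ) = 2718 × 1.566 km/(2748 − 2718) = 142 km.

142 km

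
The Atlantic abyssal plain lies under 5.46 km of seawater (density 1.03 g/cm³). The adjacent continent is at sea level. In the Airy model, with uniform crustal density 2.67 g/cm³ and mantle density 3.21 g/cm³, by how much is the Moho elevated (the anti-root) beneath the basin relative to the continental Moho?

Balancing pressure at the compensation depth: replacing crust with seawater at the top is compensated by replacing crust with mantle at the base: d (ρ_c − ρ_w) = a (ρ_m − ρ_c).
a = d (ρ_c − ρ_w)/(ρ_m − ρ_c) = 5.46 km × 1.64/0.54 = 16.6 km.

16.6 km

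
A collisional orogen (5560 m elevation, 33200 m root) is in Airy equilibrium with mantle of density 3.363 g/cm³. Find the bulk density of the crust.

ρ_c h = (ρ_m − ρ_c) r → ρ_c (h + r) = ρ_m r → ρ_c = ρ_m r / (h + r).
ρ_c = 3.363 × 33200 m / (5560 m + 33200 m) = 2.88 g/cm³.

2.88 g/cm³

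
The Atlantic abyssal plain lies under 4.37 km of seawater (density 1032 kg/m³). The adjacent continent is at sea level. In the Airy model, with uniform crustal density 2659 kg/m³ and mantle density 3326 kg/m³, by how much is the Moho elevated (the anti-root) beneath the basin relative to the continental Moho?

By Archimedes' principle applied to the lithosphere: replacing crust with seawater at the top is compensated by replacing crust with mantle at the base: d (ρ_c − ρ_w) = a (ρ_m − ρ_c).
a = d (ρ_c − ρ_w)/(ρ_m − ρ_c) = 4.37 km × 1627/667 = 10.7 km.

10.7 km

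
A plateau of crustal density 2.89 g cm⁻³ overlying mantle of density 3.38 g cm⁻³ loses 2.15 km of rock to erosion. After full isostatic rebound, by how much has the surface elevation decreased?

0.312 km

Rebound u = e ρ_c/ρ_m = 2.15 km × 2.89/3.38 = 1.838 km.
Net surface drop = e − u = 2.15 km − 1.838 km = e (ρ_m − ρ_c)/ρ_m = 0.312 km.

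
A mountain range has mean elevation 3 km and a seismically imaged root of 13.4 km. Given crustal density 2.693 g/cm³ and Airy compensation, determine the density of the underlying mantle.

Airy balance: ρ_c h = (ρ_m − ρ_c) r → ρ_m = ρ_c (1 + h/r).
ρ_m = 2.693 × (1 + 3 km/13.4 km) = 3.3 g/cm³.

3.3 g/cm³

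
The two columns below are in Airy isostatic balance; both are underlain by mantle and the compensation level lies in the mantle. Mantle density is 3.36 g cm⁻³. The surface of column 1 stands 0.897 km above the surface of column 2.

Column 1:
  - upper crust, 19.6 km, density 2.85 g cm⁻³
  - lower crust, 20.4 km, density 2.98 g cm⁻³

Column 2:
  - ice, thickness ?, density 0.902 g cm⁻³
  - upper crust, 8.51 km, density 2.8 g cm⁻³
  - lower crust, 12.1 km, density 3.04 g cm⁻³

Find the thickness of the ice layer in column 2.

2.48 km

Take the compensation level at the base of the deeper column (depth z_c below the surface of column 1) and equate Σ ρ_i t_i down to z_c; mantle fills any gap and the z_c terms cancel.
Column 1: 19.6×2.85 + 20.4×2.98 + (z_c − 40)×3.36
Column 2: 0.897×0 + x×0.902 + 8.51×2.8 + 12.1×3.04 + (z_c − 0.897 − 20.61 − x)×3.36
The z_c×3.36 term appears on both sides and cancels. Collect the known terms of each column as K = Σ(ρt)_known − 3.36 × (depth of known layers): K_1 = 116.652 − 3.36×40 = −17.748; K_2 = 60.612 − 3.36×(0.897 + 20.61) = −11.65152.
Balance: K_1 = K_2 − x×(3.36 − 0.902), so x = (K_2 − K_1)/(3.36 − 0.902) = 6.09648/2.458 = 2.48 km.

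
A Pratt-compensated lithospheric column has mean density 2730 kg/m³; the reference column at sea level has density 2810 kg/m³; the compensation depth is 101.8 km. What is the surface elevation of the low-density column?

ρ_ref D = ρ (D + h) → h = D (ρ_ref − ρ)/ρ.
h = 101.8 km × (2810 − 2730)/2730 = 2.98 km.

2.98 km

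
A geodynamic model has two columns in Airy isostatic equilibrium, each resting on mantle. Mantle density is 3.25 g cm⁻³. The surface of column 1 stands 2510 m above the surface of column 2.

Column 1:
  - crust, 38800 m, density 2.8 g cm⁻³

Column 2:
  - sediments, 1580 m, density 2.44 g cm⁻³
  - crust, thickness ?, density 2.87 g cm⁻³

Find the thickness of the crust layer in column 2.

21100 m

Take the compensation level at the base of the deeper column (depth z_c below the surface of column 1) and equate Σ ρ_i t_i down to z_c; mantle fills any gap and the z_c terms cancel.
Column 1: 38800×2.8 + (z_c − 38800)×3.25
Column 2: 2510×0 + 1580×2.44 + x×2.87 + (z_c − 2510 − 1580 − x)×3.25
The z_c×3.25 term appears on both sides and cancels. Collect the known terms of each column as K = Σ(ρt)_known − 3.25 × (depth of known layers): K_1 = 108640 − 3.25×38800 = −17460; K_2 = 3855.2 − 3.25×(2510 + 1580) = −9437.3.
Balance: K_1 = K_2 − x×(3.25 − 2.87), so x = (K_2 − K_1)/(3.25 − 2.87) = 8022.7/0.38 = 21100 m.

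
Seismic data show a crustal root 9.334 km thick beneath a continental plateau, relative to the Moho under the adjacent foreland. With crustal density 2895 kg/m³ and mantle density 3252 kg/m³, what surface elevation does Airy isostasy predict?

1.15 km

In Airy isostatic equilibrium: ρ_c h = (ρ_m − ρ_c) r.
h = r (ρ_m − ρ_c) / ρ_c = 9.334 km × (3252 − 2895) / 2895 = 1.15 km.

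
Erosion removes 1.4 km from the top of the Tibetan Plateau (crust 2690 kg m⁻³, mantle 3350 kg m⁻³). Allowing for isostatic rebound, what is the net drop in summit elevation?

Rebound u = e ρ_c/ρ_m = 1.4 km × 2690/3350 = 1.124 km.
Net surface drop = e − u = 1.4 km − 1.124 km = e (ρ_m − ρ_c)/ρ_m = 0.276 km.

0.276 km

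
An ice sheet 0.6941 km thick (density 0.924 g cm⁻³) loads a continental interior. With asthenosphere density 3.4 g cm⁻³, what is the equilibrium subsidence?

Isostatic balance requires: the ice load ρ_ice t is balanced by mantle displaced below, ρ_m s.
s = t ρ_ice / ρ_m = 0.6941 km × 0.924/3.4 = 0.189 km.

0.189 km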